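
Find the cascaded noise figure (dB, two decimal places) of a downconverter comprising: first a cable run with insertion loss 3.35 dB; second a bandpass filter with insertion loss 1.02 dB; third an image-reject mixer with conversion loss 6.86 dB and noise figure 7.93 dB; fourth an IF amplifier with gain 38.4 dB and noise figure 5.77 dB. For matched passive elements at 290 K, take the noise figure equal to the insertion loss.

17.31 dB

Convert to linear (a loss of L dB is a gain of −L dB): F_i = 10^(NF_i/10), G_i = 10^(G_i,dB/10)
  Stage 1: F_1 = 10^(3.35/10) = 2.163, G_1 = 10^(−3.35/10) = 0.4624
  Stage 2: F_2 = 10^(1.02/10) = 1.265, G_2 = 10^(−1.02/10) = 0.7907
  Stage 3: F_3 = 10^(7.93/10) = 6.209, G_3 = 10^(−6.86/10) = 0.2061
  Stage 4: F_4 = 10^(5.77/10) = 3.776, G_4 = 10^(38.4/10) = 6918
Friis cascade:
  F = 2.163 + (1.265 − 1)/0.4624 + (6.209 − 1)/0.3656 + (3.776 − 1)/0.07534 = 53.83
NF = 10 log₁₀(53.83) = 17.31 dB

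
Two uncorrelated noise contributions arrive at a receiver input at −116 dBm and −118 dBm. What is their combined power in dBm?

Convert to linear, add, convert back:
P₁ = 2.51×10⁻¹⁵ W, P₂ = 1.58×10⁻¹⁵ W
P_tot = 4.10×10⁻¹⁵ W → 10 log₁₀(P_tot / 10⁻³) = −113.9 dBm

−113.9 dBm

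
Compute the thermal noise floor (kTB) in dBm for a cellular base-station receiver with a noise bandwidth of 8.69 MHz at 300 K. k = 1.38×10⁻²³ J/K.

−104.4 dBm

P_n = kTB = 1.38×10⁻²³ × 300 × 8.69×10⁶ = 3.60×10⁻¹⁴ W
In dBm: 10 log₁₀(3.60×10⁻¹⁴ / 10⁻³) = −104.4 dBm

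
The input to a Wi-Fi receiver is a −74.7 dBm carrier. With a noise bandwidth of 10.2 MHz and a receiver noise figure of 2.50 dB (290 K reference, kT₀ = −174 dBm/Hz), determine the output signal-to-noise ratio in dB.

Noise floor: N = −174 + 10 log₁₀(B) + NF
10 log₁₀(1.02×10⁷) = 70.09 dB
N = −174 + 70.09 + 2.50 = −101.41 dBm
SNR = P_sig − N = −74.7 − (−101.41) = 26.71 dB → 26.7 dB

26.7 dB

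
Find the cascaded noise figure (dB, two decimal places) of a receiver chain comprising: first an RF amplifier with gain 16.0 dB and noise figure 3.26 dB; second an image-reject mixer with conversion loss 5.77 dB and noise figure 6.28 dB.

Convert to linear (a loss of L dB is a gain of −L dB): F_i = 10^(NF_i/10), G_i = 10^(G_i,dB/10)
  Stage 1: F_1 = 10^(3.26/10) = 2.118, G_1 = 10^(16.0/10) = 39.81
  Stage 2: F_2 = 10^(6.28/10) = 4.246, G_2 = 10^(−5.77/10) = 0.2649
Friis cascade:
  F = 2.118 + (4.246 − 1)/39.81 = 2.200
NF = 10 log₁₀(2.200) = 3.42 dB

3.42 dB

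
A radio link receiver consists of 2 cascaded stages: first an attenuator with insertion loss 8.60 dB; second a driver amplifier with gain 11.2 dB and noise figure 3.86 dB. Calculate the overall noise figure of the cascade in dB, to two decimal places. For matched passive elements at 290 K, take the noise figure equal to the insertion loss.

12.46 dB

Convert to linear (a loss of L dB is a gain of −L dB): F_i = 10^(NF_i/10), G_i = 10^(G_i,dB/10)
  Stage 1: F_1 = 10^(8.60/10) = 7.244, G_1 = 10^(−8.60/10) = 0.1380
  Stage 2: F_2 = 10^(3.86/10) = 2.432, G_2 = 10^(11.2/10) = 13.18
Friis cascade:
  F = 7.244 + (2.432 − 1)/0.1380 = 17.62
NF = 10 log₁₀(17.62) = 12.46 dB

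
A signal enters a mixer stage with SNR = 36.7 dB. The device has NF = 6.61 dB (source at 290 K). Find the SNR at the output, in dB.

By definition F = SNR_in/SNR_out, so in dB: SNR_out = SNR_in − NF
SNR_out = 36.7 − 6.61 = 30.09 dB

30.09 dB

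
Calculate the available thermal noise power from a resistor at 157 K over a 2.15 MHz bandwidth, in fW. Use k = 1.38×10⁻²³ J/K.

4.66 fW

P_n = kTB = 1.38×10⁻²³ × 157 × 2.15×10⁶ = 4.66×10⁻¹⁵ W = 4.66 fW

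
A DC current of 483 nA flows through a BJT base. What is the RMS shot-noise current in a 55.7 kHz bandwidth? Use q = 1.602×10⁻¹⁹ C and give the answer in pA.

I_n = √(2qI·B)
2qI·B = 2 × 1.602×10⁻¹⁹ × 4.83×10⁻⁷ × 5.57×10⁴ = 8.62×10⁻²¹ A²
I_n = √(8.62×10⁻²¹) = 9.28×10⁻¹¹ A = 92.8 pA

92.8 pA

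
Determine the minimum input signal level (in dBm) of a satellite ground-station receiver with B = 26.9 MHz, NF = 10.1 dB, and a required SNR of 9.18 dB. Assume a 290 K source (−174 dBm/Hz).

−80.4 dBm

Sensitivity = −174 + 10 log₁₀(B) + NF + SNR_min
= −174 + 74.3 + 10.1 + 9.18
= −80.42 dBm → −80.4 dBm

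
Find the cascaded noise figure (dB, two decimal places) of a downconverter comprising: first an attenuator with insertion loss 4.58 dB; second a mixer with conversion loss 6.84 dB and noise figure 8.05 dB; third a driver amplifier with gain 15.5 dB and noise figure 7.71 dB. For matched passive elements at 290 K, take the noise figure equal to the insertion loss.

19.36 dB

Convert to linear (a loss of L dB is a gain of −L dB): F_i = 10^(NF_i/10), G_i = 10^(G_i,dB/10)
  Stage 1: F_1 = 10^(4.58/10) = 2.871, G_1 = 10^(−4.58/10) = 0.3483
  Stage 2: F_2 = 10^(8.05/10) = 6.383, G_2 = 10^(−6.84/10) = 0.2070
  Stage 3: F_3 = 10^(7.71/10) = 5.902, G_3 = 10^(15.5/10) = 35.48
Friis cascade:
  F = 2.871 + (6.383 − 1)/0.3483 + (5.902 − 1)/0.07211 = 86.30
NF = 10 log₁₀(86.30) = 19.36 dB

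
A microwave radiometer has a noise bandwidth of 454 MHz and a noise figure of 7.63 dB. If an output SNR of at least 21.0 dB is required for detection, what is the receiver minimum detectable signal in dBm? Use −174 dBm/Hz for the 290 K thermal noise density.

−58.8 dBm

Sensitivity = −174 + 10 log₁₀(B) + NF + SNR_min
= −174 + 86.57 + 7.63 + 21.0
= −58.80 dBm → −58.8 dBm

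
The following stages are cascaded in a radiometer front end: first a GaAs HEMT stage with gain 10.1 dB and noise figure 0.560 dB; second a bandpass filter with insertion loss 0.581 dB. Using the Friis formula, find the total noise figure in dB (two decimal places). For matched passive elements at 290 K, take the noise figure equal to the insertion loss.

0.61 dB

Convert to linear (a loss of L dB is a gain of −L dB): F_i = 10^(NF_i/10), G_i = 10^(G_i,dB/10)
  Stage 1: F_1 = 10^(0.560/10) = 1.138, G_1 = 10^(10.1/10) = 10.23
  Stage 2: F_2 = 10^(0.581/10) = 1.143, G_2 = 10^(−0.581/10) = 0.8748
Friis cascade:
  F = 1.138 + (1.143 − 1)/10.23 = 1.152
NF = 10 log₁₀(1.152) = 0.61 dB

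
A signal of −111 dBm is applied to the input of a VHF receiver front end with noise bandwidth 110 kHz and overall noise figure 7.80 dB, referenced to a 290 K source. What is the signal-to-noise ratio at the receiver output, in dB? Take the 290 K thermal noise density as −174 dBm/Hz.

Noise floor: N = −174 + 10 log₁₀(B) + NF
10 log₁₀(1.10×10⁵) = 50.41 dB
N = −174 + 50.41 + 7.80 = −115.79 dBm
SNR = P_sig − N = −111 − (−115.79) = 4.79 dB → 4.8 dB

4.8 dB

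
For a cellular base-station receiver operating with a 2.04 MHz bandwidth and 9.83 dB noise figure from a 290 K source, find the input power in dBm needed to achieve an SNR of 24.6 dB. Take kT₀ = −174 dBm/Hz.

−76.5 dBm

Sensitivity = −174 + 10 log₁₀(B) + NF + SNR_min
= −174 + 63.1 + 9.83 + 24.6
= −76.47 dBm → −76.5 dBm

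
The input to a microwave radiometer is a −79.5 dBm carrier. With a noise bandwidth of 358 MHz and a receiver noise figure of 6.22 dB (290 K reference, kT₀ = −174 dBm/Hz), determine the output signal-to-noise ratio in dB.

2.7 dB

Noise floor: N = −174 + 10 log₁₀(B) + NF
10 log₁₀(3.58×10⁸) = 85.54 dB
N = −174 + 85.54 + 6.22 = −82.24 dBm
SNR = P_sig − N = −79.5 − (−82.24) = 2.74 dB → 2.7 dB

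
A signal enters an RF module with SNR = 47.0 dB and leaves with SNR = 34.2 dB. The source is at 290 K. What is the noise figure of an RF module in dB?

NF (dB) = SNR_in(dB) − SNR_out(dB) when the source is at T₀
NF = 47.0 − 34.2 = 12.8 dB

12.8 dB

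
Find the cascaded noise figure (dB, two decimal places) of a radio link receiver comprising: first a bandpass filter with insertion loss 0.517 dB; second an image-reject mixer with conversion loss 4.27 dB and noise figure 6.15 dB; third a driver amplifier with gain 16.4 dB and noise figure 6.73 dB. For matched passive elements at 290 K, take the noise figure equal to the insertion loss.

11.99 dB

Convert to linear (a loss of L dB is a gain of −L dB): F_i = 10^(NF_i/10), G_i = 10^(G_i,dB/10)
  Stage 1: F_1 = 10^(0.517/10) = 1.126, G_1 = 10^(−0.517/10) = 0.8878
  Stage 2: F_2 = 10^(6.15/10) = 4.121, G_2 = 10^(−4.27/10) = 0.3741
  Stage 3: F_3 = 10^(6.73/10) = 4.710, G_3 = 10^(16.4/10) = 43.65
Friis cascade:
  F = 1.126 + (4.121 − 1)/0.8878 + (4.710 − 1)/0.3321 = 15.81
NF = 10 log₁₀(15.81) = 11.99 dB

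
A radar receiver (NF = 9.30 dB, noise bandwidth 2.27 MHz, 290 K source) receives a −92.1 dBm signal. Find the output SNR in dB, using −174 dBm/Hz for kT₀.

9.0 dB

Noise floor: N = −174 + 10 log₁₀(B) + NF
10 log₁₀(2.27×10⁶) = 63.56 dB
N = −174 + 63.56 + 9.30 = −101.14 dBm
SNR = P_sig − N = −92.1 − (−101.14) = 9.04 dB → 9.0 dB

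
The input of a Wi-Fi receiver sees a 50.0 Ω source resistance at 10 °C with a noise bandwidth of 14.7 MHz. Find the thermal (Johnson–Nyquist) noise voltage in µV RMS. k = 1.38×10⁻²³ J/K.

T = 10 °C + 273.15 = 283.15 K
V_n = √(4kTRB)
4kTRB = 4 × 1.38×10⁻²³ × 283.15 × 5.00×10¹ × 1.47×10⁷ = 1.15×10⁻¹¹ V²
V_n = √(1.15×10⁻¹¹) = 3.39×10⁻⁶ V = 3.39 µV

3.39 µV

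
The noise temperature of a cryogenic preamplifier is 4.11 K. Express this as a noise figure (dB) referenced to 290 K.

F = 1 + T_e/T₀ = 1 + 4.11/290 = 1.01417
NF = 10 log₁₀(1.01417) = 0.061 dB

0.061 dB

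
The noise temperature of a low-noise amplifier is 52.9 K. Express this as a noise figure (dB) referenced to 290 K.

0.728 dB

F = 1 + T_e/T₀ = 1 + 52.9/290 = 1.18241
NF = 10 log₁₀(1.18241) = 0.728 dB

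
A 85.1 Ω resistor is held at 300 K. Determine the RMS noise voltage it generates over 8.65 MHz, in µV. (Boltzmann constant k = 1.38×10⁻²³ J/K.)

V_n = √(4kTRB)
4kTRB = 4 × 1.38×10⁻²³ × 300 × 8.51×10¹ × 8.65×10⁶ = 1.22×10⁻¹¹ V²
V_n = √(1.22×10⁻¹¹) = 3.49×10⁻⁶ V = 3.49 µV

3.49 µV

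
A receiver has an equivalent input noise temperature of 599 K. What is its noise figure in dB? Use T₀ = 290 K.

4.87 dB

F = 1 + T_e/T₀ = 1 + 599/290 = 3.06552
NF = 10 log₁₀(3.06552) = 4.87 dB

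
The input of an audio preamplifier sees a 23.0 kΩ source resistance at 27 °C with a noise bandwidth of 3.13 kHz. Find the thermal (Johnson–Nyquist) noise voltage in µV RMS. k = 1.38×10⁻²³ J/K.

T = 27 °C + 273.15 = 300.15 K
V_n = √(4kTRB)
4kTRB = 4 × 1.38×10⁻²³ × 300.15 × 2.30×10⁴ × 3.13×10³ = 1.19×10⁻¹² V²
V_n = √(1.19×10⁻¹²) = 1.09×10⁻⁶ V = 1.09 µV

1.09 µV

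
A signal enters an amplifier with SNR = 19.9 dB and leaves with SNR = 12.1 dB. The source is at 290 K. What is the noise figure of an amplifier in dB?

NF (dB) = SNR_in(dB) − SNR_out(dB) when the source is at T₀
NF = 19.9 − 12.1 = 7.8 dB

7.8 dB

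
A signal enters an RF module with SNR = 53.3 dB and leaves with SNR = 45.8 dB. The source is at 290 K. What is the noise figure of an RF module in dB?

NF (dB) = SNR_in(dB) − SNR_out(dB) when the source is at T₀
NF = 53.3 − 45.8 = 7.5 dB

7.5 dB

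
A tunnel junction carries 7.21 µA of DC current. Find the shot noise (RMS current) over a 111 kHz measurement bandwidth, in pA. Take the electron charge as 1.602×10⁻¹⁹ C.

I_n = √(2qI·B)
2qI·B = 2 × 1.602×10⁻¹⁹ × 7.21×10⁻⁶ × 1.11×10⁵ = 2.56×10⁻¹⁹ A²
I_n = √(2.56×10⁻¹⁹) = 5.06×10⁻¹⁰ A = 506 pA

506 pA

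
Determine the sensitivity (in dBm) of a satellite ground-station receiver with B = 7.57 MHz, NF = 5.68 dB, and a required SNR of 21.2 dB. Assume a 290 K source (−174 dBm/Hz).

Sensitivity = −174 + 10 log₁₀(B) + NF + SNR_min
= −174 + 68.79 + 5.68 + 21.2
= −78.33 dBm → −78.3 dBm

−78.3 dBm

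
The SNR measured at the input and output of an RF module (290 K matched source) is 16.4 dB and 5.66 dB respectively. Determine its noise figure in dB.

10.74 dB

NF (dB) = SNR_in(dB) − SNR_out(dB) when the source is at T₀
NF = 16.4 − 5.66 = 10.74 dB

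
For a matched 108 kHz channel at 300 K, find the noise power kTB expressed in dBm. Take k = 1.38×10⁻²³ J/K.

P_n = kTB = 1.38×10⁻²³ × 300 × 1.08×10⁵ = 4.47×10⁻¹⁶ W
In dBm: 10 log₁₀(4.47×10⁻¹⁶ / 10⁻³) = −123.5 dBm

−123.5 dBm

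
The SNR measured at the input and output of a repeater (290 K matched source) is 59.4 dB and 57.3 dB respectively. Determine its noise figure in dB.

NF (dB) = SNR_in(dB) − SNR_out(dB) when the source is at T₀
NF = 59.4 − 57.3 = 2.1 dB

2.1 dB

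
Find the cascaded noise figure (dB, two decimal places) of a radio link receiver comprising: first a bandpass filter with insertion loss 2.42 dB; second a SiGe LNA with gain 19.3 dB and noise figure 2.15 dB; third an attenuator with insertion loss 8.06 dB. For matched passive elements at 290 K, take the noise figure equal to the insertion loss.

4.73 dB

Convert to linear (a loss of L dB is a gain of −L dB): F_i = 10^(NF_i/10), G_i = 10^(G_i,dB/10)
  Stage 1: F_1 = 10^(2.42/10) = 1.746, G_1 = 10^(−2.42/10) = 0.5728
  Stage 2: F_2 = 10^(2.15/10) = 1.641, G_2 = 10^(19.3/10) = 85.11
  Stage 3: F_3 = 10^(8.06/10) = 6.397, G_3 = 10^(−8.06/10) = 0.1563
Friis cascade:
  F = 1.746 + (1.641 − 1)/0.5728 + (6.397 − 1)/48.75 = 2.975
NF = 10 log₁₀(2.975) = 4.73 dB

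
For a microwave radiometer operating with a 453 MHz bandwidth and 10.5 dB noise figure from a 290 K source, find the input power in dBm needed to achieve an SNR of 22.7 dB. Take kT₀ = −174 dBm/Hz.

Sensitivity = −174 + 10 log₁₀(B) + NF + SNR_min
= −174 + 86.56 + 10.5 + 22.7
= −54.24 dBm → −54.2 dBm

−54.2 dBm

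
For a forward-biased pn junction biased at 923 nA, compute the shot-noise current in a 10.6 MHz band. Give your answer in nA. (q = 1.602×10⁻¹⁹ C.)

1.77 nA

I_n = √(2qI·B)
2qI·B = 2 × 1.602×10⁻¹⁹ × 9.23×10⁻⁷ × 1.06×10⁷ = 3.13×10⁻¹⁸ A²
I_n = √(3.13×10⁻¹⁸) = 1.77×10⁻⁹ A = 1.77 nA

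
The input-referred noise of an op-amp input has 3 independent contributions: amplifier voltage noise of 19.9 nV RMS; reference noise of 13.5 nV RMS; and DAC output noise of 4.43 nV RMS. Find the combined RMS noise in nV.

24.5 nV

Uncorrelated sources add in power (mean-square): V_tot = √(ΣV_i²)
V_tot = √[(1.99×10⁻⁸)² + (1.35×10⁻⁸)² + (4.43×10⁻⁹)²] = 2.45×10⁻⁸ V = 24.5 nV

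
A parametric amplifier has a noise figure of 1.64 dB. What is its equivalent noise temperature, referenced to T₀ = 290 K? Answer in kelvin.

133 K

F = 10^(1.64/10) = 1.45881
T_e = (F − 1)·T₀ = (1.45881 − 1) × 290 = 133 K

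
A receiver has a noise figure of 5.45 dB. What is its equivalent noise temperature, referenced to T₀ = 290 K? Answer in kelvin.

727 K

F = 10^(5.45/10) = 3.50752
T_e = (F − 1)·T₀ = (3.50752 − 1) × 290 = 727 K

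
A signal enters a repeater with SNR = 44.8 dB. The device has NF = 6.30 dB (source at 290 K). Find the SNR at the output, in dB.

By definition F = SNR_in/SNR_out, so in dB: SNR_out = SNR_in − NF
SNR_out = 44.8 − 6.30 = 38.50 dB

38.50 dB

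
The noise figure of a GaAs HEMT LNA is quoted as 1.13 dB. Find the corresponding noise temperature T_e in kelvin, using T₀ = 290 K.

F = 10^(1.13/10) = 1.29718
T_e = (F − 1)·T₀ = (1.29718 − 1) × 290 = 86.2 K

86.2 K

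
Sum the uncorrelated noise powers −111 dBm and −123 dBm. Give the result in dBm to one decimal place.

Convert to linear, add, convert back:
P₁ = 7.94×10⁻¹⁵ W, P₂ = 5.01×10⁻¹⁶ W
P_tot = 8.44×10⁻¹⁵ W → 10 log₁₀(P_tot / 10⁻³) = −110.7 dBm

−110.7 dBm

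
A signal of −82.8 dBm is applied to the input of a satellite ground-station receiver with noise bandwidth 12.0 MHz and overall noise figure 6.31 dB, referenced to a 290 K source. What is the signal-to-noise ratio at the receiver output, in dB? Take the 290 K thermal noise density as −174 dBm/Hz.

14.1 dB

Noise floor: N = −174 + 10 log₁₀(B) + NF
10 log₁₀(1.20×10⁷) = 70.79 dB
N = −174 + 70.79 + 6.31 = −96.90 dBm
SNR = P_sig − N = −82.8 − (−96.90) = 14.10 dB → 14.1 dB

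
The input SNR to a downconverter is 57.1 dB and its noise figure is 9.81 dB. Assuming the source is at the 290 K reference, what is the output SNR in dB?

By definition F = SNR_in/SNR_out, so in dB: SNR_out = SNR_in − NF
SNR_out = 57.1 − 9.81 = 47.29 dB

47.29 dB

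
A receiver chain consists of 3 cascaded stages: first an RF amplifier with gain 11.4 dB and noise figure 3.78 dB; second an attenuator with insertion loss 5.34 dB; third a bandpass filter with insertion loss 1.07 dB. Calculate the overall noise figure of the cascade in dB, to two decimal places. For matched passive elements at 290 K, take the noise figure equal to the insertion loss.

4.20 dB

Convert to linear (a loss of L dB is a gain of −L dB): F_i = 10^(NF_i/10), G_i = 10^(G_i,dB/10)
  Stage 1: F_1 = 10^(3.78/10) = 2.388, G_1 = 10^(11.4/10) = 13.80
  Stage 2: F_2 = 10^(5.34/10) = 3.420, G_2 = 10^(−5.34/10) = 0.2924
  Stage 3: F_3 = 10^(1.07/10) = 1.279, G_3 = 10^(−1.07/10) = 0.7816
Friis cascade:
  F = 2.388 + (3.420 − 1)/13.80 + (1.279 − 1)/4.036 = 2.632
NF = 10 log₁₀(2.632) = 4.20 dB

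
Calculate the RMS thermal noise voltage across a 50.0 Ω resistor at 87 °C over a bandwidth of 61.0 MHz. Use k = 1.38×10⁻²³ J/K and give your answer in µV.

7.79 µV

T = 87 °C + 273.15 = 360.15 K
V_n = √(4kTRB)
4kTRB = 4 × 1.38×10⁻²³ × 360.15 × 5.00×10¹ × 6.10×10⁷ = 6.06×10⁻¹¹ V²
V_n = √(6.06×10⁻¹¹) = 7.79×10⁻⁶ V = 7.79 µV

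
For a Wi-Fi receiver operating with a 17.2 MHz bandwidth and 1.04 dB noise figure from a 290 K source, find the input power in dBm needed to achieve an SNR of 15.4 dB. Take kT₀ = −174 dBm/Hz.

Sensitivity = −174 + 10 log₁₀(B) + NF + SNR_min
= −174 + 72.36 + 1.04 + 15.4
= −85.20 dBm → −85.2 dBm

−85.2 dBm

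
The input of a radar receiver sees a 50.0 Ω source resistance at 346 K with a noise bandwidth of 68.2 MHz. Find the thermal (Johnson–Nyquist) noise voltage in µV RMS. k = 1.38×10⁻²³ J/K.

8.07 µV

V_n = √(4kTRB)
4kTRB = 4 × 1.38×10⁻²³ × 346 × 5.00×10¹ × 6.82×10⁷ = 6.51×10⁻¹¹ V²
V_n = √(6.51×10⁻¹¹) = 8.07×10⁻⁶ V = 8.07 µV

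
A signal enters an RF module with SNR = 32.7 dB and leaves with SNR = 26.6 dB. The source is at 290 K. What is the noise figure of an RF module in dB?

NF (dB) = SNR_in(dB) − SNR_out(dB) when the source is at T₀
NF = 32.7 − 26.6 = 6.1 dB

6.1 dB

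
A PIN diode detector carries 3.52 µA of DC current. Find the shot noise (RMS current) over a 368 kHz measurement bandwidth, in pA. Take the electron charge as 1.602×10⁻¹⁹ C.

I_n = √(2qI·B)
2qI·B = 2 × 1.602×10⁻¹⁹ × 3.52×10⁻⁶ × 3.68×10⁵ = 4.15×10⁻¹⁹ A²
I_n = √(4.15×10⁻¹⁹) = 6.44×10⁻¹⁰ A = 644 pA

644 pA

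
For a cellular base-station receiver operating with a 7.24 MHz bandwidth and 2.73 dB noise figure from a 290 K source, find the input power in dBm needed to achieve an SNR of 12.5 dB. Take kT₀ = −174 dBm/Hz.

Sensitivity = −174 + 10 log₁₀(B) + NF + SNR_min
= −174 + 68.6 + 2.73 + 12.5
= −90.17 dBm → −90.2 dBm

−90.2 dBm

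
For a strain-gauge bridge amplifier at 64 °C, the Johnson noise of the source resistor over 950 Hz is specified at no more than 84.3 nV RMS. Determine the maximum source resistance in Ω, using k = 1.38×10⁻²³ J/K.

T = 64 °C + 273.15 = 337.15 K
Johnson–Nyquist: V_n = √(4kTRB) ⇒ R = V_n² / (4kTB)
4kTB = 4 × 1.38×10⁻²³ × 337.15 × 9.50×10² = 1.77×10⁻¹⁷
R = (8.43×10⁻⁸)² / 1.77×10⁻¹⁷ = 4.02×10² Ω = 402 Ω

402 Ω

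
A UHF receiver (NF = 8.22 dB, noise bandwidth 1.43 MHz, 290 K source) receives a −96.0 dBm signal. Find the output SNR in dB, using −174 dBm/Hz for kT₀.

8.2 dB

Noise floor: N = −174 + 10 log₁₀(B) + NF
10 log₁₀(1.43×10⁶) = 61.55 dB
N = −174 + 61.55 + 8.22 = −104.23 dBm
SNR = P_sig − N = −96.0 − (−104.23) = 8.23 dB → 8.2 dB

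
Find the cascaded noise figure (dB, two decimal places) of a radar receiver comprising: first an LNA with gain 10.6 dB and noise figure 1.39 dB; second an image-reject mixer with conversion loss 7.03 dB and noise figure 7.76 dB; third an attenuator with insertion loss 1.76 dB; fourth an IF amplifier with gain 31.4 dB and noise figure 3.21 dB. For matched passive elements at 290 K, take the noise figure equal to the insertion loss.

Convert to linear (a loss of L dB is a gain of −L dB): F_i = 10^(NF_i/10), G_i = 10^(G_i,dB/10)
  Stage 1: F_1 = 10^(1.39/10) = 1.377, G_1 = 10^(10.6/10) = 11.48
  Stage 2: F_2 = 10^(7.76/10) = 5.970, G_2 = 10^(−7.03/10) = 0.1982
  Stage 3: F_3 = 10^(1.76/10) = 1.500, G_3 = 10^(−1.76/10) = 0.6668
  Stage 4: F_4 = 10^(3.21/10) = 2.094, G_4 = 10^(31.4/10) = 1380
Friis cascade:
  F = 1.377 + (5.970 − 1)/11.48 + (1.500 − 1)/2.275 + (2.094 − 1)/1.517 = 2.751
NF = 10 log₁₀(2.751) = 4.39 dB

4.39 dB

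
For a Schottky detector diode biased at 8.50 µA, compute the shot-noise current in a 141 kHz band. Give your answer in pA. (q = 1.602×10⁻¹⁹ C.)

620 pA

I_n = √(2qI·B)
2qI·B = 2 × 1.602×10⁻¹⁹ × 8.50×10⁻⁶ × 1.41×10⁵ = 3.84×10⁻¹⁹ A²
I_n = √(3.84×10⁻¹⁹) = 6.20×10⁻¹⁰ A = 620 pA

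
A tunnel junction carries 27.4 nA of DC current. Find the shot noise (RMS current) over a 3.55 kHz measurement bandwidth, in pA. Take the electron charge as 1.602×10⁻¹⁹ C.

5.58 pA

I_n = √(2qI·B)
2qI·B = 2 × 1.602×10⁻¹⁹ × 2.74×10⁻⁸ × 3.55×10³ = 3.12×10⁻²³ A²
I_n = √(3.12×10⁻²³) = 5.58×10⁻¹² A = 5.58 pA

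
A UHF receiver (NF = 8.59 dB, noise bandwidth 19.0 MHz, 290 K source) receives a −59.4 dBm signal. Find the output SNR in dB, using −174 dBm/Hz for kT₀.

Noise floor: N = −174 + 10 log₁₀(B) + NF
10 log₁₀(1.90×10⁷) = 72.79 dB
N = −174 + 72.79 + 8.59 = −92.62 dBm
SNR = P_sig − N = −59.4 − (−92.62) = 33.22 dB → 33.2 dB

33.2 dB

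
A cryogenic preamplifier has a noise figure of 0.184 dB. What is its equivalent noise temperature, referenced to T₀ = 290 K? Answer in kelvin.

12.6 K

F = 10^(0.184/10) = 1.04328
T_e = (F − 1)·T₀ = (1.04328 − 1) × 290 = 12.6 K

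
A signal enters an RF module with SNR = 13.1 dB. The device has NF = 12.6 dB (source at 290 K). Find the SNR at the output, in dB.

By definition F = SNR_in/SNR_out, so in dB: SNR_out = SNR_in − NF
SNR_out = 13.1 − 12.6 = 0.5 dB

0.5 dB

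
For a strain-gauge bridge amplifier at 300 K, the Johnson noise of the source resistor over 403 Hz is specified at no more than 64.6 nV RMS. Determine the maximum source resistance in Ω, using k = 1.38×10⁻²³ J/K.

Johnson–Nyquist: V_n = √(4kTRB) ⇒ R = V_n² / (4kTB)
4kTB = 4 × 1.38×10⁻²³ × 300 × 4.03×10² = 6.67×10⁻¹⁸
R = (6.46×10⁻⁸)² / 6.67×10⁻¹⁸ = 6.25×10² Ω = 625 Ω

625 Ω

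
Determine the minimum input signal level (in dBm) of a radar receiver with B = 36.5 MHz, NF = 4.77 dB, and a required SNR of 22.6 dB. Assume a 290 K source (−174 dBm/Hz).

Sensitivity = −174 + 10 log₁₀(B) + NF + SNR_min
= −174 + 75.62 + 4.77 + 22.6
= −71.01 dBm → −71.0 dBm

−71.0 dBm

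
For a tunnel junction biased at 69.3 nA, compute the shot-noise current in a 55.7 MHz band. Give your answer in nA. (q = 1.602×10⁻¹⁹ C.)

I_n = √(2qI·B)
2qI·B = 2 × 1.602×10⁻¹⁹ × 6.93×10⁻⁸ × 5.57×10⁷ = 1.24×10⁻¹⁸ A²
I_n = √(1.24×10⁻¹⁸) = 1.11×10⁻⁹ A = 1.11 nA

1.11 nA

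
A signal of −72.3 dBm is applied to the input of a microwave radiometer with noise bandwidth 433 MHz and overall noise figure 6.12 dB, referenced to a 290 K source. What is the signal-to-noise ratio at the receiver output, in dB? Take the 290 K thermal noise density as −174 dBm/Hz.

9.2 dB

Noise floor: N = −174 + 10 log₁₀(B) + NF
10 log₁₀(4.33×10⁸) = 86.36 dB
N = −174 + 86.36 + 6.12 = −81.52 dBm
SNR = P_sig − N = −72.3 − (−81.52) = 9.22 dB → 9.2 dB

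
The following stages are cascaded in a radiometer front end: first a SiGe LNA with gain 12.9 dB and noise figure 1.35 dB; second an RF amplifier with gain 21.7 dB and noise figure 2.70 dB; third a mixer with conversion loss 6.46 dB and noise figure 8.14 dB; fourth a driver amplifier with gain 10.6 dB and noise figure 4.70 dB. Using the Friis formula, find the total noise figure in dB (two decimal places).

Convert to linear (a loss of L dB is a gain of −L dB): F_i = 10^(NF_i/10), G_i = 10^(G_i,dB/10)
  Stage 1: F_1 = 10^(1.35/10) = 1.365, G_1 = 10^(12.9/10) = 19.50
  Stage 2: F_2 = 10^(2.70/10) = 1.862, G_2 = 10^(21.7/10) = 147.9
  Stage 3: F_3 = 10^(8.14/10) = 6.516, G_3 = 10^(−6.46/10) = 0.2259
  Stage 4: F_4 = 10^(4.70/10) = 2.951, G_4 = 10^(10.6/10) = 11.48
Friis cascade:
  F = 1.365 + (1.862 − 1)/19.50 + (6.516 − 1)/2884 + (2.951 − 1)/651.6 = 1.414
NF = 10 log₁₀(1.414) = 1.50 dB

1.50 dB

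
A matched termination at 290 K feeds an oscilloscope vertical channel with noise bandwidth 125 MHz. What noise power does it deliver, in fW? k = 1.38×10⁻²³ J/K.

500 fW

P_n = kTB = 1.38×10⁻²³ × 290 × 1.25×10⁸ = 5.00×10⁻¹³ W = 500 fW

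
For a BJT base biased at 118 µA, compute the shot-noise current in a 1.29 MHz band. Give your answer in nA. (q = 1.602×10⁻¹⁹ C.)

I_n = √(2qI·B)
2qI·B = 2 × 1.602×10⁻¹⁹ × 1.18×10⁻⁴ × 1.29×10⁶ = 4.88×10⁻¹⁷ A²
I_n = √(4.88×10⁻¹⁷) = 6.98×10⁻⁹ A = 6.98 nA

6.98 nA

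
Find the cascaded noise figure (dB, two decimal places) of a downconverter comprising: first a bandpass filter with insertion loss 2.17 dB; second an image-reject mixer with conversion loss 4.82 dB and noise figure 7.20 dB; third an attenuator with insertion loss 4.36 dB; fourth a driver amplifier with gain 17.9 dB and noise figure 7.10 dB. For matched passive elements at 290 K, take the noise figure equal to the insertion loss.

Convert to linear (a loss of L dB is a gain of −L dB): F_i = 10^(NF_i/10), G_i = 10^(G_i,dB/10)
  Stage 1: F_1 = 10^(2.17/10) = 1.648, G_1 = 10^(−2.17/10) = 0.6067
  Stage 2: F_2 = 10^(7.20/10) = 5.248, G_2 = 10^(−4.82/10) = 0.3296
  Stage 3: F_3 = 10^(4.36/10) = 2.729, G_3 = 10^(−4.36/10) = 0.3664
  Stage 4: F_4 = 10^(7.10/10) = 5.129, G_4 = 10^(17.9/10) = 61.66
Friis cascade:
  F = 1.648 + (5.248 − 1)/0.6067 + (2.729 − 1)/0.2000 + (5.129 − 1)/0.07328 = 73.63
NF = 10 log₁₀(73.63) = 18.67 dB

18.67 dB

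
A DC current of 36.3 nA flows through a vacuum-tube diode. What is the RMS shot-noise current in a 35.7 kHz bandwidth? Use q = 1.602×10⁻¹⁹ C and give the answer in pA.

20.4 pA

I_n = √(2qI·B)
2qI·B = 2 × 1.602×10⁻¹⁹ × 3.63×10⁻⁸ × 3.57×10⁴ = 4.15×10⁻²² A²
I_n = √(4.15×10⁻²²) = 2.04×10⁻¹¹ A = 20.4 pA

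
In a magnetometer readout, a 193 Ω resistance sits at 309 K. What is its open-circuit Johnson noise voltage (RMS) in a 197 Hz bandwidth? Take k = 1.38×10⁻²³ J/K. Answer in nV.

V_n = √(4kTRB)
4kTRB = 4 × 1.38×10⁻²³ × 309 × 1.93×10² × 1.97×10² = 6.49×10⁻¹⁶ V²
V_n = √(6.49×10⁻¹⁶) = 2.55×10⁻⁸ V = 25.5 nV

25.5 nV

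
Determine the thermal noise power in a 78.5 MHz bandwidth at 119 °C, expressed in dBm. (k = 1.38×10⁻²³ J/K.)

T = 119 °C + 273.15 = 392.15 K
P_n = kTB = 1.38×10⁻²³ × 392.15 × 7.85×10⁷ = 4.25×10⁻¹³ W
In dBm: 10 log₁₀(4.25×10⁻¹³ / 10⁻³) = −93.7 dBm

−93.7 dBm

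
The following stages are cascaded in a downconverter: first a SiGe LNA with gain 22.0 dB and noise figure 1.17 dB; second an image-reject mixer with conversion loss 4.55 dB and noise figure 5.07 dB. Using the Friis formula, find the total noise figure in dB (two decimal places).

1.22 dB

Convert to linear (a loss of L dB is a gain of −L dB): F_i = 10^(NF_i/10), G_i = 10^(G_i,dB/10)
  Stage 1: F_1 = 10^(1.17/10) = 1.309, G_1 = 10^(22.0/10) = 158.5
  Stage 2: F_2 = 10^(5.07/10) = 3.214, G_2 = 10^(−4.55/10) = 0.3508
Friis cascade:
  F = 1.309 + (3.214 − 1)/158.5 = 1.323
NF = 10 log₁₀(1.323) = 1.22 dB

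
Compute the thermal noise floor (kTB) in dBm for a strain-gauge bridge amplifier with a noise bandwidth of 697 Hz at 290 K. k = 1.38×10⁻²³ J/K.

P_n = kTB = 1.38×10⁻²³ × 290 × 6.97×10² = 2.79×10⁻¹⁸ W
In dBm: 10 log₁₀(2.79×10⁻¹⁸ / 10⁻³) = −145.5 dBm

−145.5 dBm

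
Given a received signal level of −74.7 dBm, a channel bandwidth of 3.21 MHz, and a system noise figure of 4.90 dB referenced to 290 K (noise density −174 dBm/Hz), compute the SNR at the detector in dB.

Noise floor: N = −174 + 10 log₁₀(B) + NF
10 log₁₀(3.21×10⁶) = 65.07 dB
N = −174 + 65.07 + 4.90 = −104.03 dBm
SNR = P_sig − N = −74.7 − (−104.03) = 29.33 dB → 29.3 dB

29.3 dB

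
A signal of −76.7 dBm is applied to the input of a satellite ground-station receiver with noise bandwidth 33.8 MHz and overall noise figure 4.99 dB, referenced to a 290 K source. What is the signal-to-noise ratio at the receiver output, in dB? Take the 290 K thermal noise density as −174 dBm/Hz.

17.0 dB

Noise floor: N = −174 + 10 log₁₀(B) + NF
10 log₁₀(3.38×10⁷) = 75.29 dB
N = −174 + 75.29 + 4.99 = −93.72 dBm
SNR = P_sig − N = −76.7 − (−93.72) = 17.02 dB → 17.0 dB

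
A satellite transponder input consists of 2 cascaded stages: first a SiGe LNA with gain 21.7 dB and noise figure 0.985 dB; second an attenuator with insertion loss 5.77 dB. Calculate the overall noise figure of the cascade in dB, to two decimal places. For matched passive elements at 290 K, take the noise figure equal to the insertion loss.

1.05 dB

Convert to linear (a loss of L dB is a gain of −L dB): F_i = 10^(NF_i/10), G_i = 10^(G_i,dB/10)
  Stage 1: F_1 = 10^(0.985/10) = 1.255, G_1 = 10^(21.7/10) = 147.9
  Stage 2: F_2 = 10^(5.77/10) = 3.776, G_2 = 10^(−5.77/10) = 0.2649
Friis cascade:
  F = 1.255 + (3.776 − 1)/147.9 = 1.273
NF = 10 log₁₀(1.273) = 1.05 dB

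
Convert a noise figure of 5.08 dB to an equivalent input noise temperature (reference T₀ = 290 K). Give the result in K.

644 K

F = 10^(5.08/10) = 3.22107
T_e = (F − 1)·T₀ = (3.22107 − 1) × 290 = 644 K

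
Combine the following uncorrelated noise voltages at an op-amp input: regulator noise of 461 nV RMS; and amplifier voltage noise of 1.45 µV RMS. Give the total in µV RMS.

1.52 µV

Uncorrelated sources add in power (mean-square): V_tot = √(ΣV_i²)
V_tot = √[(4.61×10⁻⁷)² + (1.45×10⁻⁶)²] = 1.52×10⁻⁶ V = 1.52 µV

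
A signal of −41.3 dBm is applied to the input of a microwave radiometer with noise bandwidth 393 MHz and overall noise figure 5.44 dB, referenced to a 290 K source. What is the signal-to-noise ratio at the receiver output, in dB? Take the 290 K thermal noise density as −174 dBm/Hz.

Noise floor: N = −174 + 10 log₁₀(B) + NF
10 log₁₀(3.93×10⁸) = 85.94 dB
N = −174 + 85.94 + 5.44 = −82.62 dBm
SNR = P_sig − N = −41.3 − (−82.62) = 41.32 dB → 41.3 dB

41.3 dB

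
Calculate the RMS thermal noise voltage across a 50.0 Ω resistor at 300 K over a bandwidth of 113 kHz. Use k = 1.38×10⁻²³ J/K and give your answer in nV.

306 nV

V_n = √(4kTRB)
4kTRB = 4 × 1.38×10⁻²³ × 300 × 5.00×10¹ × 1.13×10⁵ = 9.36×10⁻¹⁴ V²
V_n = √(9.36×10⁻¹⁴) = 3.06×10⁻⁷ V = 306 nV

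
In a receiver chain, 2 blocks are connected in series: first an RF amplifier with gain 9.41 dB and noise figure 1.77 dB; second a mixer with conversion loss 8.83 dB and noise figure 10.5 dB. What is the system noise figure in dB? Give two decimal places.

Convert to linear (a loss of L dB is a gain of −L dB): F_i = 10^(NF_i/10), G_i = 10^(G_i,dB/10)
  Stage 1: F_1 = 10^(1.77/10) = 1.503, G_1 = 10^(9.41/10) = 8.730
  Stage 2: F_2 = 10^(10.5/10) = 11.22, G_2 = 10^(−8.83/10) = 0.1309
Friis cascade:
  F = 1.503 + (11.22 − 1)/8.730 = 2.674
NF = 10 log₁₀(2.674) = 4.27 dB

4.27 dB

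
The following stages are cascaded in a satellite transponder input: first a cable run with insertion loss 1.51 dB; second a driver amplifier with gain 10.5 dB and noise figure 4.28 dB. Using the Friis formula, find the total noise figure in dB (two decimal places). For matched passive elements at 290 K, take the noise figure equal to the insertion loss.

Convert to linear (a loss of L dB is a gain of −L dB): F_i = 10^(NF_i/10), G_i = 10^(G_i,dB/10)
  Stage 1: F_1 = 10^(1.51/10) = 1.416, G_1 = 10^(−1.51/10) = 0.7063
  Stage 2: F_2 = 10^(4.28/10) = 2.679, G_2 = 10^(10.5/10) = 11.22
Friis cascade:
  F = 1.416 + (2.679 − 1)/0.7063 = 3.793
NF = 10 log₁₀(3.793) = 5.79 dB

5.79 dB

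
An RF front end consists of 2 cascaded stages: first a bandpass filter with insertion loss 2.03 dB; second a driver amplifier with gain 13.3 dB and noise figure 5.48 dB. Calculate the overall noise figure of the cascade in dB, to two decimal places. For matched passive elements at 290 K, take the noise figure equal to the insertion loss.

Convert to linear (a loss of L dB is a gain of −L dB): F_i = 10^(NF_i/10), G_i = 10^(G_i,dB/10)
  Stage 1: F_1 = 10^(2.03/10) = 1.596, G_1 = 10^(−2.03/10) = 0.6266
  Stage 2: F_2 = 10^(5.48/10) = 3.532, G_2 = 10^(13.3/10) = 21.38
Friis cascade:
  F = 1.596 + (3.532 − 1)/0.6266 = 5.636
NF = 10 log₁₀(5.636) = 7.51 dB

7.51 dB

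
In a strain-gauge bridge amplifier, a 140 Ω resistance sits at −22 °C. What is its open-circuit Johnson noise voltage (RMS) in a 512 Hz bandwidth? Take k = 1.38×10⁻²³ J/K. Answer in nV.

31.5 nV

T = −22 °C + 273.15 = 251.15 K
V_n = √(4kTRB)
4kTRB = 4 × 1.38×10⁻²³ × 251.15 × 1.40×10² × 5.12×10² = 9.94×10⁻¹⁶ V²
V_n = √(9.94×10⁻¹⁶) = 3.15×10⁻⁸ V = 31.5 nV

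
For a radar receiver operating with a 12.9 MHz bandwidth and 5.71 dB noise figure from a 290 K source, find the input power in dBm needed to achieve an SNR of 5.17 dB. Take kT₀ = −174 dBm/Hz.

−92.0 dBm

Sensitivity = −174 + 10 log₁₀(B) + NF + SNR_min
= −174 + 71.11 + 5.71 + 5.17
= −92.01 dBm → −92.0 dBm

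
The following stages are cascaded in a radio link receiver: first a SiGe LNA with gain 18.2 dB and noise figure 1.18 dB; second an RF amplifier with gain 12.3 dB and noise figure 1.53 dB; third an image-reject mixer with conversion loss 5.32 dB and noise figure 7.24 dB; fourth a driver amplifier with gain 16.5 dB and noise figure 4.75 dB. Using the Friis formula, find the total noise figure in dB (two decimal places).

1.23 dB

Convert to linear (a loss of L dB is a gain of −L dB): F_i = 10^(NF_i/10), G_i = 10^(G_i,dB/10)
  Stage 1: F_1 = 10^(1.18/10) = 1.312, G_1 = 10^(18.2/10) = 66.07
  Stage 2: F_2 = 10^(1.53/10) = 1.422, G_2 = 10^(12.3/10) = 16.98
  Stage 3: F_3 = 10^(7.24/10) = 5.297, G_3 = 10^(−5.32/10) = 0.2938
  Stage 4: F_4 = 10^(4.75/10) = 2.985, G_4 = 10^(16.5/10) = 44.67
Friis cascade:
  F = 1.312 + (1.422 − 1)/66.07 + (5.297 − 1)/1122 + (2.985 − 1)/329.6 = 1.328
NF = 10 log₁₀(1.328) = 1.23 dB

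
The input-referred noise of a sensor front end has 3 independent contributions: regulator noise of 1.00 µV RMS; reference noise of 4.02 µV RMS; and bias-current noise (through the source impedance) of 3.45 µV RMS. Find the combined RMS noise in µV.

Uncorrelated sources add in power (mean-square): V_tot = √(ΣV_i²)
V_tot = √[(1.00×10⁻⁶)² + (4.02×10⁻⁶)² + (3.45×10⁻⁶)²] = 5.39×10⁻⁶ V = 5.39 µV

5.39 µV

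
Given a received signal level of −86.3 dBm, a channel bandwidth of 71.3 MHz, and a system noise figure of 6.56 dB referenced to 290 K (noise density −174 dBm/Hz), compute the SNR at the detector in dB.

Noise floor: N = −174 + 10 log₁₀(B) + NF
10 log₁₀(7.13×10⁷) = 78.53 dB
N = −174 + 78.53 + 6.56 = −88.91 dBm
SNR = P_sig − N = −86.3 − (−88.91) = 2.61 dB → 2.6 dB

2.6 dB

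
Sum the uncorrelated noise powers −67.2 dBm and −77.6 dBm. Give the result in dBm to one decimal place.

Convert to linear, add, convert back:
P₁ = 1.91×10⁻¹⁰ W, P₂ = 1.74×10⁻¹¹ W
P_tot = 2.08×10⁻¹⁰ W → 10 log₁₀(P_tot / 10⁻³) = −66.8 dBm

−66.8 dBm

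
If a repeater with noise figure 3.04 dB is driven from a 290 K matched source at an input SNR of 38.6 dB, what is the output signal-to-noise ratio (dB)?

By definition F = SNR_in/SNR_out, so in dB: SNR_out = SNR_in − NF
SNR_out = 38.6 − 3.04 = 35.56 dB

35.56 dB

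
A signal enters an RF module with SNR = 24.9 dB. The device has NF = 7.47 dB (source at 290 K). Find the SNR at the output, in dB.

By definition F = SNR_in/SNR_out, so in dB: SNR_out = SNR_in − NF
SNR_out = 24.9 − 7.47 = 17.43 dB

17.43 dB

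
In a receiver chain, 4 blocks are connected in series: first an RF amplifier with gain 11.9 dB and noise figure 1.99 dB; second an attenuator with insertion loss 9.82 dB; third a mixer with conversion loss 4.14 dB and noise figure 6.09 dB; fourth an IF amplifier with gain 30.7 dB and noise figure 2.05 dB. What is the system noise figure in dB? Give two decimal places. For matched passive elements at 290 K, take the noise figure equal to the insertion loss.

6.99 dB

Convert to linear (a loss of L dB is a gain of −L dB): F_i = 10^(NF_i/10), G_i = 10^(G_i,dB/10)
  Stage 1: F_1 = 10^(1.99/10) = 1.581, G_1 = 10^(11.9/10) = 15.49
  Stage 2: F_2 = 10^(9.82/10) = 9.594, G_2 = 10^(−9.82/10) = 0.1042
  Stage 3: F_3 = 10^(6.09/10) = 4.064, G_3 = 10^(−4.14/10) = 0.3855
  Stage 4: F_4 = 10^(2.05/10) = 1.603, G_4 = 10^(30.7/10) = 1175
Friis cascade:
  F = 1.581 + (9.594 − 1)/15.49 + (4.064 − 1)/1.614 + (1.603 − 1)/0.6223 = 5.004
NF = 10 log₁₀(5.004) = 6.99 dB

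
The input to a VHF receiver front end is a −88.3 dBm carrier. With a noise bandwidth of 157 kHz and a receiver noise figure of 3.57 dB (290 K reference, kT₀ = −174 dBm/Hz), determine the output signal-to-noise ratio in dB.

Noise floor: N = −174 + 10 log₁₀(B) + NF
10 log₁₀(1.57×10⁵) = 51.96 dB
N = −174 + 51.96 + 3.57 = −118.47 dBm
SNR = P_sig − N = −88.3 − (−118.47) = 30.17 dB → 30.2 dB

30.2 dB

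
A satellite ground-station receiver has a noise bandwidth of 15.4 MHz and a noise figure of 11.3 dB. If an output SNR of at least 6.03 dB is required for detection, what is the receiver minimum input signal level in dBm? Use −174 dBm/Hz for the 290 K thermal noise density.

−84.8 dBm

Sensitivity = −174 + 10 log₁₀(B) + NF + SNR_min
= −174 + 71.88 + 11.3 + 6.03
= −84.79 dBm → −84.8 dBm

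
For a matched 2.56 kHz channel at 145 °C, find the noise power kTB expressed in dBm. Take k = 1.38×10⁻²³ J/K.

T = 145 °C + 273.15 = 418.15 K
P_n = kTB = 1.38×10⁻²³ × 418.15 × 2.56×10³ = 1.48×10⁻¹⁷ W
In dBm: 10 log₁₀(1.48×10⁻¹⁷ / 10⁻³) = −138.3 dBm

−138.3 dBm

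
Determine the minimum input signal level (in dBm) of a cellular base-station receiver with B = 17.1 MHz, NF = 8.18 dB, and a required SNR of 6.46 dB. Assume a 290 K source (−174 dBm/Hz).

−87.0 dBm

Sensitivity = −174 + 10 log₁₀(B) + NF + SNR_min
= −174 + 72.33 + 8.18 + 6.46
= −87.03 dBm → −87.0 dBm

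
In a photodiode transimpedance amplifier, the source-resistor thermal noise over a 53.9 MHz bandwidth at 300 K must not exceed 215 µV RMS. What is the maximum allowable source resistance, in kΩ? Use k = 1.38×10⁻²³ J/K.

51.8 kΩ

Johnson–Nyquist: V_n = √(4kTRB) ⇒ R = V_n² / (4kTB)
4kTB = 4 × 1.38×10⁻²³ × 300 × 5.39×10⁷ = 8.93×10⁻¹³
R = (2.15×10⁻⁴)² / 8.93×10⁻¹³ = 5.18×10⁴ Ω = 51.8 kΩ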